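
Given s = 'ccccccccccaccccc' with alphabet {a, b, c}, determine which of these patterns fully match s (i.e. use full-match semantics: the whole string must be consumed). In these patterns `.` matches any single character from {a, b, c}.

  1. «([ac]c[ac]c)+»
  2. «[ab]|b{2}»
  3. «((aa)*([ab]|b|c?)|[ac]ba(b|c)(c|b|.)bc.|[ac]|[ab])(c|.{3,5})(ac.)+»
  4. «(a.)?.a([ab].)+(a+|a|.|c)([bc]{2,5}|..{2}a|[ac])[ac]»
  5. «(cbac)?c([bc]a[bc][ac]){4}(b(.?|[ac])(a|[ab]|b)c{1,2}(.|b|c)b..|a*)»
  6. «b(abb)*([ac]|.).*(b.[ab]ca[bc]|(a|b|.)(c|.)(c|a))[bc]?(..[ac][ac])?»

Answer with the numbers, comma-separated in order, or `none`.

1

1 → match
2 → no match
3 → no match
4 → no match
5 → no match
6 → no match — must start with 'b'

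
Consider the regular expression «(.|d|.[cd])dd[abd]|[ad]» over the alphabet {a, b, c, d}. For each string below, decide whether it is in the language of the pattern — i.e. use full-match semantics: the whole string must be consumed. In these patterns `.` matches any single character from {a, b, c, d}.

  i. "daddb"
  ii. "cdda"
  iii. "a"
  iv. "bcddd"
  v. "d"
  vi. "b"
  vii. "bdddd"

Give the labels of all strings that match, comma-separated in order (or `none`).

ii, iii, iv, v, vii

i → no match
ii → match
iii → match
iv → match
v → match
vi → no match
vii → match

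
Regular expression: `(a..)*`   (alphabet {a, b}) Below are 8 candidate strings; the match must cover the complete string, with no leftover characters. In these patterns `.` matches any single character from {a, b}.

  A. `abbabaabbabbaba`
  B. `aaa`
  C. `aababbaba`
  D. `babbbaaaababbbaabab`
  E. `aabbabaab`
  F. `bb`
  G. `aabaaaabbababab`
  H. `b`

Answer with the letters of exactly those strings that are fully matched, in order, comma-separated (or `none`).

A → match
B → match
C → match
D → no match
E → no match
F → no match
G → no match
H → no match

A, B, C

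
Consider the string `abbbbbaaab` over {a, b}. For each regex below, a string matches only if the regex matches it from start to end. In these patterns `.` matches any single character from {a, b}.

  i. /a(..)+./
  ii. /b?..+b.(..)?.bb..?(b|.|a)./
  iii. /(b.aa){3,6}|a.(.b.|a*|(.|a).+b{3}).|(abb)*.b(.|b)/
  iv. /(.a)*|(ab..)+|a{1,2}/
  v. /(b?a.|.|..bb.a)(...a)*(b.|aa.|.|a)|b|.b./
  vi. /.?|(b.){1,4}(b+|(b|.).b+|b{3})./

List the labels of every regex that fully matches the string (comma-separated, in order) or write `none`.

i → match
ii → no match
iii → no match
iv → no match
v → no match
vi → no match

i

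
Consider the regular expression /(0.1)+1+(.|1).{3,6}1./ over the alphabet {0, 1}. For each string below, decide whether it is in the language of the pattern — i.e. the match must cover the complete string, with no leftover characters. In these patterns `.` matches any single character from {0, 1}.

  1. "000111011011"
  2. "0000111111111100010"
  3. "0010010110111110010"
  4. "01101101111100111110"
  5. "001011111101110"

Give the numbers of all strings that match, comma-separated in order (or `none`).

1 → no match
2 → no match
3 → match
4 → match
5 → match

3, 4, 5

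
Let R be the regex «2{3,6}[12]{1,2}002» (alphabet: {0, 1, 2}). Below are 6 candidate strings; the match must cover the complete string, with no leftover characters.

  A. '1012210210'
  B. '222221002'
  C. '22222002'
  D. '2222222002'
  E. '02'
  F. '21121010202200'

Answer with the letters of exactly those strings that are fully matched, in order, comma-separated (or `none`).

B, C, D

A → no match — must start with '2'
B → match
C → match
D → match
E → no match — must start with '2'
F → no match — must end with '002'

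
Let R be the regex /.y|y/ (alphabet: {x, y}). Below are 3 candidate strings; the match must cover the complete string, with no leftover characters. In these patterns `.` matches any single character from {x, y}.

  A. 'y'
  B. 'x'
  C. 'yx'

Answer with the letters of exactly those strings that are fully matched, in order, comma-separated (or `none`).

A → match
B → no match — must end with 'y'
C → no match — must end with 'y'

A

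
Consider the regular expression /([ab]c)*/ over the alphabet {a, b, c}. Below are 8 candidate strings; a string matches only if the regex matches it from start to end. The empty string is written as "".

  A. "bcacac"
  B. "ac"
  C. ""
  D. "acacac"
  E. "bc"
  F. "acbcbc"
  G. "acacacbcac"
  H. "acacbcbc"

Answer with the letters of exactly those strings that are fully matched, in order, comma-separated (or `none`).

A → match
B → match
C → match
D → match
E → match
F → match
G → match
H → match

A, B, C, D, E, F, G, H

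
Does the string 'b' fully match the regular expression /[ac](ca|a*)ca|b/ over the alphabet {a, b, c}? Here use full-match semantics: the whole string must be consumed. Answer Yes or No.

Yes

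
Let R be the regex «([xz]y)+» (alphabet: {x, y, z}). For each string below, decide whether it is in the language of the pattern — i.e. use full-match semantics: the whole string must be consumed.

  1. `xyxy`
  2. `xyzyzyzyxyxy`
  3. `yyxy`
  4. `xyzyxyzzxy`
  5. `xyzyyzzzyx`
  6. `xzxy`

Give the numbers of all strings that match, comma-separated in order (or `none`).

1 → match
2 → match
3 → no match
4 → no match
5 → no match — must end with `y`
6 → no match

1, 2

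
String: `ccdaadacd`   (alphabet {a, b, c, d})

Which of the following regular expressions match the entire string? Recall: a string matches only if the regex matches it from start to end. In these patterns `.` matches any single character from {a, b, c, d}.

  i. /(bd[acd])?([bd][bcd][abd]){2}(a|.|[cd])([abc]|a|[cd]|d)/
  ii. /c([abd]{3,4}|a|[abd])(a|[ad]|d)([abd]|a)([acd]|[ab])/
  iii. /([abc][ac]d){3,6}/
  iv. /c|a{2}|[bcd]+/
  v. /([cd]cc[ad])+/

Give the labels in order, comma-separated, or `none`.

iii

i → no match
ii → no match
iii → match
iv → no match
v → no match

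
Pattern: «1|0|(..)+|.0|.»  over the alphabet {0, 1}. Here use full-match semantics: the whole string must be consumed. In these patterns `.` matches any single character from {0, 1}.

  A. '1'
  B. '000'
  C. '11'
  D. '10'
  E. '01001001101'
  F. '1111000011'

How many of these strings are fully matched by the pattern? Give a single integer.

A → match
B → no match
C → match
D → match
E → no match
F → match
Total matched: 4

4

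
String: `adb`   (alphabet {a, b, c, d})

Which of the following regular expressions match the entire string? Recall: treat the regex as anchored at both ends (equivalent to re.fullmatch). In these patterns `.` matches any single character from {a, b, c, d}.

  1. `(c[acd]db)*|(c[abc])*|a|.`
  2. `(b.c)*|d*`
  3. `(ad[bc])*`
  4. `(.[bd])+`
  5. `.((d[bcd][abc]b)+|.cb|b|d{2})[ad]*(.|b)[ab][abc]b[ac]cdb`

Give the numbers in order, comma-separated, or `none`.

1 → no match
2 → no match
3 → match
4 → no match
5 → no match — must end with `cdb`

3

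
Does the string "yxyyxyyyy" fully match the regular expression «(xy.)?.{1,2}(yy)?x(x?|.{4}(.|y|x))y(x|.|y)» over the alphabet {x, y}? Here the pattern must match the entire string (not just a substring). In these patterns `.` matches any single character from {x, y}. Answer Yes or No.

Yes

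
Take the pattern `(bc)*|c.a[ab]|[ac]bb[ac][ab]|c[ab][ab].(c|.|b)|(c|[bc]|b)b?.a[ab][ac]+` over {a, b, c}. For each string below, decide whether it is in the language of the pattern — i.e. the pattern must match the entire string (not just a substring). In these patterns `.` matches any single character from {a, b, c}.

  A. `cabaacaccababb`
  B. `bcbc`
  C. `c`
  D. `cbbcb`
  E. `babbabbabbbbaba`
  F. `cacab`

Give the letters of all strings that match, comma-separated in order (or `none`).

A → no match
B → match
C → no match
D → match
E → no match
F → no match

B, D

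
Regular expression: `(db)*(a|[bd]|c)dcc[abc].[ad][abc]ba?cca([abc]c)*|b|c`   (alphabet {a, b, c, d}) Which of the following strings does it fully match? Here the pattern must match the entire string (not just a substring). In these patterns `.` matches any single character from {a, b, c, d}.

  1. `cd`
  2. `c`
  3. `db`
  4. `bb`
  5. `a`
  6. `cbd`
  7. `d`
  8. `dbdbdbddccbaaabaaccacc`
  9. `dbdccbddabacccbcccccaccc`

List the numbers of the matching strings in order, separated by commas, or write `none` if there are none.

2

1 → no match
2 → match
3 → no match
4 → no match
5 → no match
6 → no match
7 → no match
8 → no match
9 → no match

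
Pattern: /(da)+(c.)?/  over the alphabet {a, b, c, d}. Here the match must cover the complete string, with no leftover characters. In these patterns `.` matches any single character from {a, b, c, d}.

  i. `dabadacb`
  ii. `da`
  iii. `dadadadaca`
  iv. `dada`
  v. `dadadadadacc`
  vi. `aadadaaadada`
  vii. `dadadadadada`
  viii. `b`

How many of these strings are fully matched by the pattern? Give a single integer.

5

i. `dabadacb` → no match
ii. `da` → match
iii. `dadadadaca` → match
iv. `dada` → match
v. `dadadadadacc` → match
vi. `aadadaaadada` → no match — must start with `da`
vii. `dadadadadada` → match
viii. `b` → no match — must start with `da`
Total matched: 5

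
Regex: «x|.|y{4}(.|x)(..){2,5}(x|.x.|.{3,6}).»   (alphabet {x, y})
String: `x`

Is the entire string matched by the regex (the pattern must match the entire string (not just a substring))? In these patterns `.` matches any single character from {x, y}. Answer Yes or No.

Yes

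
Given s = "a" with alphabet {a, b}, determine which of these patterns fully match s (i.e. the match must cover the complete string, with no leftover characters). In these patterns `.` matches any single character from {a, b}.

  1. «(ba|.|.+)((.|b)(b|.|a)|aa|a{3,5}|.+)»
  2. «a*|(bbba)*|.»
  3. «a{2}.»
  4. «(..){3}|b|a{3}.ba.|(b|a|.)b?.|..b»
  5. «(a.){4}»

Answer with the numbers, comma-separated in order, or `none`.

2

1 → no match
2 → match
3 → no match
4 → no match
5 → no match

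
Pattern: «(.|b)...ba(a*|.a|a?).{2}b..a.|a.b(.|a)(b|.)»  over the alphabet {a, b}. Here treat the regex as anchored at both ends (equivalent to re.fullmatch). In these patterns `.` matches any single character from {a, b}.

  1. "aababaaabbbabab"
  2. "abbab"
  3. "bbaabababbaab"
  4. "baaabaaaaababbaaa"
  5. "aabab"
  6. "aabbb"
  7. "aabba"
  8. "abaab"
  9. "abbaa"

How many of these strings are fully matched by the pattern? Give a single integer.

1 → match
2. "abbab" → match
3 → match
4 → match
5. "aabab" → match
6. "aabbb" → match
7. "aabba" → match
8. "abaab" → no match
9. "abbaa" → match
Total matched: 8

8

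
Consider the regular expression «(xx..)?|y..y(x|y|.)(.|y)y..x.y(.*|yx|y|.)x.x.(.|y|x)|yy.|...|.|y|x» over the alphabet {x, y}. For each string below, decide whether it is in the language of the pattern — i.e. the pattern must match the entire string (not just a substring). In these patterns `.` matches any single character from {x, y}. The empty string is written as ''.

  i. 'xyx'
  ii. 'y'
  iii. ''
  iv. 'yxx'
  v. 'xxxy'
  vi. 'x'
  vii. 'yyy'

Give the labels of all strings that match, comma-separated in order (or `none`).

i, ii, iii, iv, v, vi, vii

i → match
ii → match
iii → match
iv → match
v → match
vi → match
vii → match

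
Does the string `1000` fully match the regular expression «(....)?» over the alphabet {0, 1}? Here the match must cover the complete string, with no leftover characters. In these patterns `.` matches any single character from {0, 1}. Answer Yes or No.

Yes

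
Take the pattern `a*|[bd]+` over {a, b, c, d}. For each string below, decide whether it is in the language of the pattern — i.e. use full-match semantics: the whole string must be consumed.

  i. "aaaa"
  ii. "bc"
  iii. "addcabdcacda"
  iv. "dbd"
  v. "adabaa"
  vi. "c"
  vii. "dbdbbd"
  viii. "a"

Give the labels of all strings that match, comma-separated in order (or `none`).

i → match
ii → no match
iii → no match
iv → match
v → no match
vi → no match
vii → match
viii → match

i, iv, vii, viii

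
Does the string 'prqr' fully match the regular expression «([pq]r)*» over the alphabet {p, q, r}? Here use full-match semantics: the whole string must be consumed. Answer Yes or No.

Yes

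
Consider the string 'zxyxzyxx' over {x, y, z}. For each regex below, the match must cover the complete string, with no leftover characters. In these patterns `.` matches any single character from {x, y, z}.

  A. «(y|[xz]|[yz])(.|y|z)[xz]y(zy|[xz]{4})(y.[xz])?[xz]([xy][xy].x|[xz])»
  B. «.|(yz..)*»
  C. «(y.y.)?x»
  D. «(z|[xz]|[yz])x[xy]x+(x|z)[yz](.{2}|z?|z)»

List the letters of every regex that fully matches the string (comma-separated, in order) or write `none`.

D

A → no match
B → no match
C → no match
D → match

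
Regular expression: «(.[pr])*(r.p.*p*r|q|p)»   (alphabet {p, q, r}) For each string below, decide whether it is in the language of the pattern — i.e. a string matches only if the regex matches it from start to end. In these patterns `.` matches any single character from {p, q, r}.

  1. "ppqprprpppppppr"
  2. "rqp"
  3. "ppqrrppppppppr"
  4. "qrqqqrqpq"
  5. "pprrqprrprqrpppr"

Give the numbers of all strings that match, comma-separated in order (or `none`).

1 → match
2. "rqp" → no match
3 → match
4. "qrqqqrqpq" → no match
5 → match

1, 3, 5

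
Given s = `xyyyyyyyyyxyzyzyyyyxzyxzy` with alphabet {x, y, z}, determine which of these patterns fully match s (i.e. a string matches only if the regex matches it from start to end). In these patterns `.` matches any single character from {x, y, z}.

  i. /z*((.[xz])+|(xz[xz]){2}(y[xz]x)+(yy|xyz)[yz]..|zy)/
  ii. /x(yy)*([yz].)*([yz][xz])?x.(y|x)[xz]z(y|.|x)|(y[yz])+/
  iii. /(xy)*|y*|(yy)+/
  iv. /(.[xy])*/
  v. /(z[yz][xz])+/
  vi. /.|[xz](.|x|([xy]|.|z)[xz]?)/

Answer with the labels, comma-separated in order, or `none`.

ii

i → no match
ii → match
iii → no match
iv → no match
v → no match — must start with `z`
vi → no match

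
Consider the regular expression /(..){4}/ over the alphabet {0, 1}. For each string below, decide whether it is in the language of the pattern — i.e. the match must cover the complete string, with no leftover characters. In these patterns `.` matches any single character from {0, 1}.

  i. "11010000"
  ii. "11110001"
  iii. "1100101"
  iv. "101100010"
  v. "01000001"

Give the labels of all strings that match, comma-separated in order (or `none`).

i → match
ii → match
iii → no match
iv → no match
v → match

i, ii, v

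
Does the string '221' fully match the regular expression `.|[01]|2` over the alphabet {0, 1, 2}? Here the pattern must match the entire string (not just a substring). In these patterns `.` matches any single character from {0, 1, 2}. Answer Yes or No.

No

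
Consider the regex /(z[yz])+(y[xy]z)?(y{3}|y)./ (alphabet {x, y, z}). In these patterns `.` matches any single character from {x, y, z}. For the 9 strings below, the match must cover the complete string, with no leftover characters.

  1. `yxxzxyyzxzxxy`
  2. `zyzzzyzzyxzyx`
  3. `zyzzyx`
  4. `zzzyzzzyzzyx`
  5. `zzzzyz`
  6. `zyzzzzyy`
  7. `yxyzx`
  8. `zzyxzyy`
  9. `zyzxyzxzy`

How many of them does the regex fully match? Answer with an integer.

6

1 → no match — must start with `z`
2 → match
3. `zyzzyx` → match
4. `zzzyzzzyzzyx` → match
5. `zzzzyz` → match
6. `zyzzzzyy` → match
7. `yxyzx` → no match — must start with `z`
8. `zzyxzyy` → match
9. `zyzxyzxzy` → no match
Total matched: 6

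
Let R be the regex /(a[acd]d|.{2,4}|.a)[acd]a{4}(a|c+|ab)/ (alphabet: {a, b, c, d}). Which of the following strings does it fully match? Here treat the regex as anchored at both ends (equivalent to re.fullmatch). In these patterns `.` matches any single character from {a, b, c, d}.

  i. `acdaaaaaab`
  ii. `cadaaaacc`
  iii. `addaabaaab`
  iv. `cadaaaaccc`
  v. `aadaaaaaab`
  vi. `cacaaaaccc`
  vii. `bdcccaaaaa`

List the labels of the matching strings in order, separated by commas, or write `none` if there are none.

i → match
ii → match
iii → no match
iv → match
v → match
vi → match
vii → match

i, ii, iv, v, vi, vii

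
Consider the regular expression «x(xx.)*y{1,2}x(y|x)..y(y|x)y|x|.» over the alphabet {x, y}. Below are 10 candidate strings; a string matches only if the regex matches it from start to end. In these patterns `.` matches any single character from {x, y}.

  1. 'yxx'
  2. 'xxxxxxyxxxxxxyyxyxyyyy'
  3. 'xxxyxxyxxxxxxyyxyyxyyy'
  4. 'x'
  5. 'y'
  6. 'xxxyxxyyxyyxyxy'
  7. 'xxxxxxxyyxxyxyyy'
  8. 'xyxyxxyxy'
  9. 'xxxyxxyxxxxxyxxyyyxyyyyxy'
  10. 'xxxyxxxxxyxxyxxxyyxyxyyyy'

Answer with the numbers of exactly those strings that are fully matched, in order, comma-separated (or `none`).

2, 3, 4, 5, 6, 7, 8, 9, 10

1 → no match
2 → match
3 → match
4 → match
5 → match
6 → match
7 → match
8 → match
9 → match
10 → match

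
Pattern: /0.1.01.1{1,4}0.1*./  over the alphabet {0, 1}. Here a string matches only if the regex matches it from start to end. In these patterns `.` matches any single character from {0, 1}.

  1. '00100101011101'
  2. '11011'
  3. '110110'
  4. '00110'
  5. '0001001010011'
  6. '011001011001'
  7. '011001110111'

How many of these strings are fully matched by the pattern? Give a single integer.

1 → no match
2. '11011' → no match — must start with '0'
3. '110110' → no match — must start with '0'
4. '00110' → no match
5 → no match
6. '011001011001' → match
7. '011001110111' → match
Total matched: 2

2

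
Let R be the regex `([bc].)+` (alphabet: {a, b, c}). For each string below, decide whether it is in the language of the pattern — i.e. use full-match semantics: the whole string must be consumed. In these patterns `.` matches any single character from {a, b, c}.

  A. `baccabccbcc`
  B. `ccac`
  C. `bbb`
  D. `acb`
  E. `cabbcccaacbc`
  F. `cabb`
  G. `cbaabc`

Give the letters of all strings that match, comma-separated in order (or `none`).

A → no match
B → no match
C → no match
D → no match
E → no match
F → match
G → no match

F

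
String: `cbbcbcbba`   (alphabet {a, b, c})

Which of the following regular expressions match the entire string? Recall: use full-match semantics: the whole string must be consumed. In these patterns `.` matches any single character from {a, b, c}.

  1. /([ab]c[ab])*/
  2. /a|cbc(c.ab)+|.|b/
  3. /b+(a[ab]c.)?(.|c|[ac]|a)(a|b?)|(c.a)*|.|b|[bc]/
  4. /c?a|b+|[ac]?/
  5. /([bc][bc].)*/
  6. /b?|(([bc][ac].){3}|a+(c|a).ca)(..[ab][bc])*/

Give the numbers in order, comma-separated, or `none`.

5

1 → no match
2 → no match
3 → no match
4 → no match
5 → match
6 → no match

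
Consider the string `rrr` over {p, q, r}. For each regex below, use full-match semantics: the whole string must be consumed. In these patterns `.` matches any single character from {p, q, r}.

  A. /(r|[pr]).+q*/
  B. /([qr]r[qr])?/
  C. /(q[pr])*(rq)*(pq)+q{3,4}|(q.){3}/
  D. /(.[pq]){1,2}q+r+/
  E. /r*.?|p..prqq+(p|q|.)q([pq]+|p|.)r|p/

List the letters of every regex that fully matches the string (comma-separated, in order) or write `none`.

A → match
B → match
C → no match
D → no match
E → match

A, B, E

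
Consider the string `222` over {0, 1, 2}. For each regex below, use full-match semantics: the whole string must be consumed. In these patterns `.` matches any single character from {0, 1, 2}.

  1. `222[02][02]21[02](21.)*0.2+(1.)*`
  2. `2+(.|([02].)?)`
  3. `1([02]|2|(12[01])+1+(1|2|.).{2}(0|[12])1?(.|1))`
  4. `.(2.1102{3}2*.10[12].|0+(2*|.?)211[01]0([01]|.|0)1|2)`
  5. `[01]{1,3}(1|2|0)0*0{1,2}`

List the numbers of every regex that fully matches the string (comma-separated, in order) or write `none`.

1 → no match
2 → match
3 → no match — must start with `1`
4 → no match
5 → no match — must end with `0`

2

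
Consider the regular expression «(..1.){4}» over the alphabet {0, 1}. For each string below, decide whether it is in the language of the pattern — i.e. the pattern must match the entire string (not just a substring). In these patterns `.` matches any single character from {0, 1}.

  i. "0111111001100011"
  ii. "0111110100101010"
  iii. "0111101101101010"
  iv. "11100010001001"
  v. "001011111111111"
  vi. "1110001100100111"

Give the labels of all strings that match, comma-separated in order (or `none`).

i, iii, vi

i → match
ii → no match
iii → match
iv → no match
v → no match
vi → match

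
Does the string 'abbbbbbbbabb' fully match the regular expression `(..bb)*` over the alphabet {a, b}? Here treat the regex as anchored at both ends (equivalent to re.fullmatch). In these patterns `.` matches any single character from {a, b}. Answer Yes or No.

Yes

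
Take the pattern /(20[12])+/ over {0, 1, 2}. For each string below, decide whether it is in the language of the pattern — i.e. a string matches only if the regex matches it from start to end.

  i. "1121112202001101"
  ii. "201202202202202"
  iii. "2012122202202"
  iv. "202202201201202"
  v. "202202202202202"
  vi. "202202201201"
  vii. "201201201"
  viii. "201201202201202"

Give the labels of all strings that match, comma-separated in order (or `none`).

i → no match — must start with "20"
ii → match
iii → no match
iv → match
v → match
vi → match
vii → match
viii → match

ii, iv, v, vi, vii, viii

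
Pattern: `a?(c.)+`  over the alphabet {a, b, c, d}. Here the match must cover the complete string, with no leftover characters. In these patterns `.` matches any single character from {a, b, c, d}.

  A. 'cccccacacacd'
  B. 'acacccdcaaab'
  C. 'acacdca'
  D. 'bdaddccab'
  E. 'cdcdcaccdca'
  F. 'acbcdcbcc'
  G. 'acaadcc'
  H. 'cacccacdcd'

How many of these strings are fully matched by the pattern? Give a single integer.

4

A → match
B → no match
C → match
D → no match
E → no match
F → match
G → no match
H → match
Total matched: 4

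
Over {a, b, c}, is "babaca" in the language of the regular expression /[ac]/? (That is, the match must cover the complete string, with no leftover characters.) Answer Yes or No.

No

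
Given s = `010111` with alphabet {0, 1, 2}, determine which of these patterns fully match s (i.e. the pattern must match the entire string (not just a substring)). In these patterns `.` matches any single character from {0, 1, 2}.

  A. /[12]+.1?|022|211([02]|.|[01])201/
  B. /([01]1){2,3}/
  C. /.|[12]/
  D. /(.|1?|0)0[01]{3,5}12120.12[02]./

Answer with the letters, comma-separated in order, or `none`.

A → no match
B → match
C → no match
D → no match

B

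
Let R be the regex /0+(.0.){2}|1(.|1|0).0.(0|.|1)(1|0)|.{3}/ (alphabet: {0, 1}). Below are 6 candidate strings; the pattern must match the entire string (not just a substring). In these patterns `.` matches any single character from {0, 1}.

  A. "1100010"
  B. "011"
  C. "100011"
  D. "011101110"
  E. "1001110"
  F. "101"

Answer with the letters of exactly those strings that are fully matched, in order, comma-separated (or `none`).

A → match
B → match
C → no match
D → no match
E → no match
F → match

A, B, F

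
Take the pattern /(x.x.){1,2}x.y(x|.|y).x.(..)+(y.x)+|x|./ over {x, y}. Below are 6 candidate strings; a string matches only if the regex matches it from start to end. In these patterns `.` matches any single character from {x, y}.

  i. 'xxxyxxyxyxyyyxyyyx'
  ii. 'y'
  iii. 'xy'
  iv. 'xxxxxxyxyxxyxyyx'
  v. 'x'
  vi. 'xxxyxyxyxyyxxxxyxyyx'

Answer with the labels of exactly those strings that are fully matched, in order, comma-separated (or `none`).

i, ii, iv, v, vi

i → match
ii → match
iii → no match
iv → match
v → match
vi → match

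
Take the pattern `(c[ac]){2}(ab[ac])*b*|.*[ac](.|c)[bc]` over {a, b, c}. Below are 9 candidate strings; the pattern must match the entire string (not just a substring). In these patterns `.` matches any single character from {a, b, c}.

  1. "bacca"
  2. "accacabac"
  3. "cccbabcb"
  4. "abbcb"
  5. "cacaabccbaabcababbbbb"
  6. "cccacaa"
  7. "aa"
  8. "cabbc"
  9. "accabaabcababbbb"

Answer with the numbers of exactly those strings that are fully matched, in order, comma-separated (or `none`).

1 → no match
2 → no match
3 → no match
4 → no match
5 → no match
6 → no match
7 → no match
8 → no match
9 → no match

none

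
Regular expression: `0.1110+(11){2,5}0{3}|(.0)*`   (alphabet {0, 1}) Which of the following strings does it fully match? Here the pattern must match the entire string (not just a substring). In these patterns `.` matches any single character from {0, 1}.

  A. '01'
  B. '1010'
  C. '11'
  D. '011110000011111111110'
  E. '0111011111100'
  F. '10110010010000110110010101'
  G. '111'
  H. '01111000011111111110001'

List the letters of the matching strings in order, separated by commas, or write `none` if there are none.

B

A. '01' → no match
B. '1010' → match
C. '11' → no match
D → no match
E → no match
F → no match
G. '111' → no match
H → no match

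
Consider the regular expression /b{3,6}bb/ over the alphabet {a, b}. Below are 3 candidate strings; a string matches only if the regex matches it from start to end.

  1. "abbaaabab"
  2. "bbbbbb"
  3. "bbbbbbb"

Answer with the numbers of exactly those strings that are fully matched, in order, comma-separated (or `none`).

2, 3

1. "abbaaabab" → no match — must start with "b"
2. "bbbbbb" → match
3. "bbbbbbb" → match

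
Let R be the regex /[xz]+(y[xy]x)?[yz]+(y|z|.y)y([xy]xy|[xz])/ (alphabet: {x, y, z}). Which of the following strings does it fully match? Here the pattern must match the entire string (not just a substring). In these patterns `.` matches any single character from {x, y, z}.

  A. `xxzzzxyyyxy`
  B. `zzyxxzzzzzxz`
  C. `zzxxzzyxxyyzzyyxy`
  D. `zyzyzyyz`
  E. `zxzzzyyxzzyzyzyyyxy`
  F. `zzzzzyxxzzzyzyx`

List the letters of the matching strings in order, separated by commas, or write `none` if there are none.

A → match
B → no match
C → match
D → match
E → match
F → match

A, C, D, E, F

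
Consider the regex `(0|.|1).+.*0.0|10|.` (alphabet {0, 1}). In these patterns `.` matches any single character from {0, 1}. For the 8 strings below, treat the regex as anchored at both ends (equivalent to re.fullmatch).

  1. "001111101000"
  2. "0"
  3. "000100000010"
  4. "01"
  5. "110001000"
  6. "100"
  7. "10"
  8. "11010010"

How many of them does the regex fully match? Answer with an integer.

1 → match
2 → match
3 → match
4 → no match
5 → match
6 → no match
7 → match
8 → match
Total matched: 6

6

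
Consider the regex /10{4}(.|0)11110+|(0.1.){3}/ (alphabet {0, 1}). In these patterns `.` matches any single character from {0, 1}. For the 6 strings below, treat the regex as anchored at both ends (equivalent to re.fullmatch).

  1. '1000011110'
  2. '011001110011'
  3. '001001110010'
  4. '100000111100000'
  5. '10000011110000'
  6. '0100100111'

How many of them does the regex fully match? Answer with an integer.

1 → no match
2 → match
3 → match
4 → match
5 → match
6 → no match
Total matched: 4

4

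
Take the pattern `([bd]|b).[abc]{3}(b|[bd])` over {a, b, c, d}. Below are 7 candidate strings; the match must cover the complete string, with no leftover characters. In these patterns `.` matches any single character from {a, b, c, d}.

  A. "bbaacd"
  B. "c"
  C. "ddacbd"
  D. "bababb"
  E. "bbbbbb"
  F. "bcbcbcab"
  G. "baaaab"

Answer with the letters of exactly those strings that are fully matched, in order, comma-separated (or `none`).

A, C, D, E, G

A → match
B → no match
C → match
D → match
E → match
F → no match
G → match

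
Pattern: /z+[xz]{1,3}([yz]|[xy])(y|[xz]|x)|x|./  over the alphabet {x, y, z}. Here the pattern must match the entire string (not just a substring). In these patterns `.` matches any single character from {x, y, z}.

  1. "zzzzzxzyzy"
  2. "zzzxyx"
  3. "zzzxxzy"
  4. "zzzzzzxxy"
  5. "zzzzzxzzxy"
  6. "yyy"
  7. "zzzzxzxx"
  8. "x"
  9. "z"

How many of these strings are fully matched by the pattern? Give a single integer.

1 → no match
2 → match
3 → match
4 → match
5 → match
6 → no match
7 → match
8 → match
9 → match
Total matched: 7

7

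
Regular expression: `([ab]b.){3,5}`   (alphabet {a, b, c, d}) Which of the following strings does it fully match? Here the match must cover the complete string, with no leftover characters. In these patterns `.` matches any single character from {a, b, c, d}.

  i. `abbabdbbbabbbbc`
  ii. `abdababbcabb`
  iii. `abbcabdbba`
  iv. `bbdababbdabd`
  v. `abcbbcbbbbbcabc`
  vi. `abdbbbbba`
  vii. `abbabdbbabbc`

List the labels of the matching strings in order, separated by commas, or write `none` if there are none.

i, ii, iv, v, vi, vii

i → match
ii. `abdababbcabb` → match
iii. `abbcabdbba` → no match
iv. `bbdababbdabd` → match
v → match
vi. `abdbbbbba` → match
vii. `abbabdbbabbc` → match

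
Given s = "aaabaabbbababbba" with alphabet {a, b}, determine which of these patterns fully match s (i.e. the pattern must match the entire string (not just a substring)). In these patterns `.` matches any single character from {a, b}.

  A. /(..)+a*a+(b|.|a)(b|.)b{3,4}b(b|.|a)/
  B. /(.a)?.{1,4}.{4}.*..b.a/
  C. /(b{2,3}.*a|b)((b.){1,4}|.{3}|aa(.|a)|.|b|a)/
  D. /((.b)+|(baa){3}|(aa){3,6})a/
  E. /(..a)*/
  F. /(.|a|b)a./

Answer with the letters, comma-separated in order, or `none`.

B

A → no match
B → match
C → no match — must start with "b"
D → no match
E → no match
F → no match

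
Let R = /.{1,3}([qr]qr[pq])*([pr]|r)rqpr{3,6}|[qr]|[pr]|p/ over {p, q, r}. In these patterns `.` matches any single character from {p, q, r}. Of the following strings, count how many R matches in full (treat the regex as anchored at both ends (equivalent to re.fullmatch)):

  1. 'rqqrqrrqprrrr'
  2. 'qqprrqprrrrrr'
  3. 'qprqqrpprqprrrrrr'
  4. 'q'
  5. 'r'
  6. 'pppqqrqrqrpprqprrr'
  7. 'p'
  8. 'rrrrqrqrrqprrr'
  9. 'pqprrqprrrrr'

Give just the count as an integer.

9

1 → match
2 → match
3 → match
4. 'q' → match
5. 'r' → match
6 → match
7. 'p' → match
8 → match
9. 'pqprrqprrrrr' → match
Total matched: 9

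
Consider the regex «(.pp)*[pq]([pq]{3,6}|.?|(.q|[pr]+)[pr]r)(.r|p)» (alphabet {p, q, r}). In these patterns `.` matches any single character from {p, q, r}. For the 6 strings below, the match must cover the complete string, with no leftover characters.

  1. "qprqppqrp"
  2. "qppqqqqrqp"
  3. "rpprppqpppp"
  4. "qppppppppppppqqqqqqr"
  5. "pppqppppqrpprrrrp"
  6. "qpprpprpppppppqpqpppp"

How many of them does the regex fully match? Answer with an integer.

1 → no match
2 → no match
3 → match
4 → match
5 → no match
6 → no match
Total matched: 2

2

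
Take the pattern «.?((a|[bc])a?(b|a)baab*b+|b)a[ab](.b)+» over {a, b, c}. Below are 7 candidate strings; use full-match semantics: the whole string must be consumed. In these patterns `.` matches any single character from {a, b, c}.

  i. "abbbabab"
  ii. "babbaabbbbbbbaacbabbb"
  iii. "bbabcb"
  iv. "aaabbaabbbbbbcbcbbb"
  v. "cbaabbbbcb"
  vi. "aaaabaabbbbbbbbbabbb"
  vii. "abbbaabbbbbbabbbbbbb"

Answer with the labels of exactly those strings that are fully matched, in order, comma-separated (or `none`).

i → no match
ii → match
iii → match
iv → no match
v → match
vi → match
vii → match

ii, iii, v, vi, vii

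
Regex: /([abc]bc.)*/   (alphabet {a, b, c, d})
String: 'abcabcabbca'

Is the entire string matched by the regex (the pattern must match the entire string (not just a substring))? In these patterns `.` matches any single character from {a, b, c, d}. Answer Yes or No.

No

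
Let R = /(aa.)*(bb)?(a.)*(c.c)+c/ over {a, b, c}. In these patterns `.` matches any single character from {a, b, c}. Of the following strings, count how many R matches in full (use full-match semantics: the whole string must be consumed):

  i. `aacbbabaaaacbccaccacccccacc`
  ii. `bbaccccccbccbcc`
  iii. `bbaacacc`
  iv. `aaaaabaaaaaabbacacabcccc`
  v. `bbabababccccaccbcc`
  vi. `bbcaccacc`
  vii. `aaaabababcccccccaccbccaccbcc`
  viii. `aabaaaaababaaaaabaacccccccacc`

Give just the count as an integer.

i → match
ii → no match
iii → match
iv → match
v → match
vi → match
vii → match
viii → match
Total matched: 7

7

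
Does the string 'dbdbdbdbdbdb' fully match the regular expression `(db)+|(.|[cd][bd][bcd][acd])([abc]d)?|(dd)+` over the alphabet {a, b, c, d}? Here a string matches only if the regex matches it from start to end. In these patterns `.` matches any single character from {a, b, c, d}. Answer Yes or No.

Yes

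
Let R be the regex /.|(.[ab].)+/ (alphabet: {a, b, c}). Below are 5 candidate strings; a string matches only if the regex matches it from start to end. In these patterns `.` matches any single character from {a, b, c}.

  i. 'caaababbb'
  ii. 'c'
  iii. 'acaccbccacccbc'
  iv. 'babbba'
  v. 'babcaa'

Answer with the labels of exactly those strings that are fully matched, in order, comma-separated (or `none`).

i → match
ii → match
iii → no match
iv → match
v → match

i, ii, iv, v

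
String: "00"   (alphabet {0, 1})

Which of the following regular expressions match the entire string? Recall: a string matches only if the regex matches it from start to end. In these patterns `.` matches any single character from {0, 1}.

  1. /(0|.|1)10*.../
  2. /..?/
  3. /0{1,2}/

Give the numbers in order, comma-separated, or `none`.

1 → no match
2 → match
3 → match

2, 3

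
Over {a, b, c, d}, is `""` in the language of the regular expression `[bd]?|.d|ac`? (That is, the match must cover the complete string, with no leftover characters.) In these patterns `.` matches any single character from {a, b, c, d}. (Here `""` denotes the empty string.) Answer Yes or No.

Yes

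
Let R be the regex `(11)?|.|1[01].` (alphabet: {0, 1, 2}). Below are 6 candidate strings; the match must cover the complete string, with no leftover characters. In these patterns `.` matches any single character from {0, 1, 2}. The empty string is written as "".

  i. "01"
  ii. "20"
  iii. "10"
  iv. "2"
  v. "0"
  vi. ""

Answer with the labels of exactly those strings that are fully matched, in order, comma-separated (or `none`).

i → no match
ii → no match
iii → no match
iv → match
v → match
vi → match

iv, v, vi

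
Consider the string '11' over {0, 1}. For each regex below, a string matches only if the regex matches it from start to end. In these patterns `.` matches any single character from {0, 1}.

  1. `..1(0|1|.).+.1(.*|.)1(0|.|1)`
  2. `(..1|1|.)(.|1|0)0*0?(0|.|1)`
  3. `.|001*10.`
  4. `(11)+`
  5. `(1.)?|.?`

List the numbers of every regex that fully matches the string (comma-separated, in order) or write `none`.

1 → no match
2 → no match
3 → no match
4 → match
5 → match

4, 5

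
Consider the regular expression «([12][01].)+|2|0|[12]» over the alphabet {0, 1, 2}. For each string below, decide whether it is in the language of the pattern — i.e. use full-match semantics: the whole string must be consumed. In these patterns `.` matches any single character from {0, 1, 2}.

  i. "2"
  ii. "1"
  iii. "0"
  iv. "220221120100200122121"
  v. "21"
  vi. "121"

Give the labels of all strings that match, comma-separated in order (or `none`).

i, ii, iii

i → match
ii → match
iii → match
iv → no match
v → no match
vi → no match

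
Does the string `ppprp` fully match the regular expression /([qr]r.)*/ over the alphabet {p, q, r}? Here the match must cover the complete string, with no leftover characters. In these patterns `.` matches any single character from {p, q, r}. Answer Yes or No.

No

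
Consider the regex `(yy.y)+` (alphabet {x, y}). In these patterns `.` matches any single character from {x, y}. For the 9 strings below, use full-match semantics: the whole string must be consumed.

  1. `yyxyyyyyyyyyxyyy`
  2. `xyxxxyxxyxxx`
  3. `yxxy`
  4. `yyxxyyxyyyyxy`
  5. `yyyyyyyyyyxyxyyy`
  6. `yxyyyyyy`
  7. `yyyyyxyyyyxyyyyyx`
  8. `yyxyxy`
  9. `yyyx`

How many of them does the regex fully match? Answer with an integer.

0

1 → no match
2 → no match — must start with `yy`
3 → no match — must start with `yy`
4 → no match
5 → no match
6 → no match — must start with `yy`
7 → no match — must end with `y`
8 → no match
9 → no match — must end with `y`
Total matched: 0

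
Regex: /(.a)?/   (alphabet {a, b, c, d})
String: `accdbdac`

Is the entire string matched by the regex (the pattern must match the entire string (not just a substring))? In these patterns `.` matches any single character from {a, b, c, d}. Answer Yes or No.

No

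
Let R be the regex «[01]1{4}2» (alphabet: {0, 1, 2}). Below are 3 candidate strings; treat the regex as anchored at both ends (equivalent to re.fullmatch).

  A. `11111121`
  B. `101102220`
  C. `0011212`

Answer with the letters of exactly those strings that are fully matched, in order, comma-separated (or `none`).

A → no match — must end with `12`
B → no match — must end with `12`
C → no match

none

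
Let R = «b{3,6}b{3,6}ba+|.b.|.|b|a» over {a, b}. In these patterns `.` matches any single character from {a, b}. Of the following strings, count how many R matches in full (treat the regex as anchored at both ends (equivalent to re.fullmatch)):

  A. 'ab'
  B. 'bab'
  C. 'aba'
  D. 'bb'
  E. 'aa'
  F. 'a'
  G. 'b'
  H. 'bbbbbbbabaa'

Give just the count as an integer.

A → no match
B → no match
C → match
D → no match
E → no match
F → match
G → match
H → no match
Total matched: 3

3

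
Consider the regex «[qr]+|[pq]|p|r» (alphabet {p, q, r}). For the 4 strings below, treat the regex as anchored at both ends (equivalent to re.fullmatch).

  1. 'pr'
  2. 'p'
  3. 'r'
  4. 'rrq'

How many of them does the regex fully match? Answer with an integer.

1 → no match
2 → match
3 → match
4 → match
Total matched: 3

3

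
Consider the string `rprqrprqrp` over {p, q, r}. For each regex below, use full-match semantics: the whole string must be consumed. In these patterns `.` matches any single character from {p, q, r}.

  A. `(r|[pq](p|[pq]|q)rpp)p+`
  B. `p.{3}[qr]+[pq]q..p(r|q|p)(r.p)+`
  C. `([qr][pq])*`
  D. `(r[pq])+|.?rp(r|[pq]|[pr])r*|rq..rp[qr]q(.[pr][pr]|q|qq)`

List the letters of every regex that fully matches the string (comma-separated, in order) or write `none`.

C, D

A → no match
B → no match — must start with `p`
C → match
D → match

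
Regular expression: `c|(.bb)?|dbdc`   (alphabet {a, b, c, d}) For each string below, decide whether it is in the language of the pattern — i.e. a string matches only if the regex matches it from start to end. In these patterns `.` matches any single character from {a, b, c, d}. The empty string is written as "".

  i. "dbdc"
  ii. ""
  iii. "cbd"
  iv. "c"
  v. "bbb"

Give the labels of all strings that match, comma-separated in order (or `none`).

i, ii, iv, v

i → match
ii → match
iii → no match
iv → match
v → match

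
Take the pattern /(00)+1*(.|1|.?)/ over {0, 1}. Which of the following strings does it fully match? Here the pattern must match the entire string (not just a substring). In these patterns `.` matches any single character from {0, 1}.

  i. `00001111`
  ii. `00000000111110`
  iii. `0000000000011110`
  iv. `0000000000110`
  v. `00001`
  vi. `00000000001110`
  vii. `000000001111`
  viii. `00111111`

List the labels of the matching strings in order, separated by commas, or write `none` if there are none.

i → match
ii → match
iii → no match
iv → match
v → match
vi → match
vii → match
viii → match

i, ii, iv, v, vi, vii, viii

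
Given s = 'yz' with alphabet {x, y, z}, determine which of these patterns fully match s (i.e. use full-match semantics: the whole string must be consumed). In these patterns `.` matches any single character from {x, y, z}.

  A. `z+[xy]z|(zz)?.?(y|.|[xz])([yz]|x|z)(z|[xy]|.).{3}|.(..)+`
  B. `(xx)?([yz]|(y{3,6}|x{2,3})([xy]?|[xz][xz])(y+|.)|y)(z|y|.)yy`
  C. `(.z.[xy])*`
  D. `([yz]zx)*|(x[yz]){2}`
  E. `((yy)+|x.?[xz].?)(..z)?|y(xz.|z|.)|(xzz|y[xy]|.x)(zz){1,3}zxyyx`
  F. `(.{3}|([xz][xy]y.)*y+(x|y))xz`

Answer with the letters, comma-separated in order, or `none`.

A → no match
B → no match — must end with 'yy'
C → no match
D → no match
E → match
F → no match — must end with 'xz'

E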